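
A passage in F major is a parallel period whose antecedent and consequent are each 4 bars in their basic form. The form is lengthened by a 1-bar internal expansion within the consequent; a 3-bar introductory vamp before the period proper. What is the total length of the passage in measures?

12 measures

Basic parallel period: 4 + 4 = 8 bars.
8 (basic form) + 1 (internal expansion) + 3 (introduction) = 12.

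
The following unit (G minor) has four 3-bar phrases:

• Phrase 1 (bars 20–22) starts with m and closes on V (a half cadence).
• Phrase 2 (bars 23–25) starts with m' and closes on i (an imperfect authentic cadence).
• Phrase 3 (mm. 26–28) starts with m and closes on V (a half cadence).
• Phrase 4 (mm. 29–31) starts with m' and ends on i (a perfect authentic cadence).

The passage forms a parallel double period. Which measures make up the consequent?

measures 26–31

In a double period the first pair of phrases (ending imperfect authentic cadence) is the large antecedent and the second pair (ending perfect authentic cadence) is the large consequent; the consequent is measures 26–31.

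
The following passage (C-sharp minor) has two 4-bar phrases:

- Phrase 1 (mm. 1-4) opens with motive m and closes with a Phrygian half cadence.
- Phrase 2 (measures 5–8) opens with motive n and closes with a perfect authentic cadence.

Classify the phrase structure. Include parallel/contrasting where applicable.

contrasting period

Phrase 1 ends with a Phrygian half cadence (weaker) and phrase 2 with a perfect authentic cadence (stronger): antecedent + consequent = a period.
The two phrases open with different material (m / n), so the period is contrasting.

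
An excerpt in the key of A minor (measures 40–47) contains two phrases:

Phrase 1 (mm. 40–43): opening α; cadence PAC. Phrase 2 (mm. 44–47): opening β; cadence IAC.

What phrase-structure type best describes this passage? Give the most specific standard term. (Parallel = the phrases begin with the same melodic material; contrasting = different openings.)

The second phrase closes with an imperfect authentic cadence, which is not stronger than the first phrase's perfect authentic cadence; without a weak→strong cadential pair there is no antecedent–consequent relationship, so this is a phrase group rather than a period.

phrase group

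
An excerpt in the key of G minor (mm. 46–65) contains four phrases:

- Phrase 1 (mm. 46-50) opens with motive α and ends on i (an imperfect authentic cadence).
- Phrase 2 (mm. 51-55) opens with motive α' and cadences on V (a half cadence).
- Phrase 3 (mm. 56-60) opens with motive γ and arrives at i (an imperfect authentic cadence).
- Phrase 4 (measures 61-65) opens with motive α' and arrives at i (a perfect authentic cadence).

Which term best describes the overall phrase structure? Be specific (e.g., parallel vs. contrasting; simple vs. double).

Four phrases in two halves: the first half (bars 46-55) ends with a half cadence, the second (mm. 56–65) with a perfect authentic cadence — a large antecedent–consequent pair, i.e. a double period.
Phrase 3 begins with different material from phrase 1, making it contrasting.

contrasting double period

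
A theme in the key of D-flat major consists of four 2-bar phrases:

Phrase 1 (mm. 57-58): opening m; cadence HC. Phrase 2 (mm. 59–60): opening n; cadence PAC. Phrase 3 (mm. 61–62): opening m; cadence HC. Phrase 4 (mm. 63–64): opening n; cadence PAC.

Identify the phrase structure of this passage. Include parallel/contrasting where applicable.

The cadence pattern HC–PAC–HC–PAC is weak–strong twice, and phrases 3–4 restate phrases 1–2: a period heard twice, not a double period (which would end weakly at phrase 2).

repeated period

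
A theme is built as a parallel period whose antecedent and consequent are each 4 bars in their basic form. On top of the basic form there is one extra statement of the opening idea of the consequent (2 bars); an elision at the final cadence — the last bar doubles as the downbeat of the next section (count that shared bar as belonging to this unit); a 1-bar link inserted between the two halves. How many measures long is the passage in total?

11 measures

Basic parallel period: 4 + 4 = 8 bars.
8 (basic form) + 2 (extra statement) + 1 (link) = 11.
The elision shares a bar with the next section but does not change this unit's count.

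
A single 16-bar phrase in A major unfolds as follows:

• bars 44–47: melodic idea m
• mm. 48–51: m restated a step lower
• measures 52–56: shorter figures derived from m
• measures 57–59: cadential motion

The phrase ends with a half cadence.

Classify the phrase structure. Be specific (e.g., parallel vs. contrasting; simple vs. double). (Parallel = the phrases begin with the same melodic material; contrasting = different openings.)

Basic idea (bars 44–47) + its repetition (mm. 48–51) form the presentation; fragmentation and cadence (mm. 52–59) form the continuation — the 16-bar whole is a sentence.

sentence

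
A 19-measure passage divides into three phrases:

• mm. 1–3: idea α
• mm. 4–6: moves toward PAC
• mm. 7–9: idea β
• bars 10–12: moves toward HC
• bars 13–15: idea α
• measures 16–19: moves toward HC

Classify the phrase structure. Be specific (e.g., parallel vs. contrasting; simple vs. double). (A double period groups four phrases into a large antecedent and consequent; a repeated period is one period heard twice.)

The final phrase closes with a half cadence, which is not stronger than the preceding half cadence; the 3 phrases lack an overall antecedent–consequent design and so form a phrase group.

phrase group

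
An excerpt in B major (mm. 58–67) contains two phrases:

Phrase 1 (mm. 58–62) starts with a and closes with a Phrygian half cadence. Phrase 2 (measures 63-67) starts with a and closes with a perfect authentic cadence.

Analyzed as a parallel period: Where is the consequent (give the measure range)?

The antecedent is the phrase ending with the weaker cadence (Phrygian half cadence, phrase 1) and the consequent the one ending more conclusively (perfect authentic cadence, phrase 2); the consequent is mm. 63-67.

measures 63–67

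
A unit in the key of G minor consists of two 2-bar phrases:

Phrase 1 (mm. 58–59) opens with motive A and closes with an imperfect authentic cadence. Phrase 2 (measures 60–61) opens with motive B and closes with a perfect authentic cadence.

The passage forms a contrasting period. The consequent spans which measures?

measures 60–61

The antecedent is the phrase ending with the weaker cadence (imperfect authentic cadence, phrase 1) and the consequent the one ending more conclusively (perfect authentic cadence, phrase 2); the consequent is mm. 60–61.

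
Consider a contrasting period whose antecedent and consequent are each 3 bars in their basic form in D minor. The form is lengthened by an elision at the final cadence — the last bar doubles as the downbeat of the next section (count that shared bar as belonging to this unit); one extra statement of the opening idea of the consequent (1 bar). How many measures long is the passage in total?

Basic contrasting period: 3 + 3 = 6 bars.
6 (basic form) + 1 (extra statement) = 7.
The elision shares a bar with the next section but does not change this unit's count.

7 measures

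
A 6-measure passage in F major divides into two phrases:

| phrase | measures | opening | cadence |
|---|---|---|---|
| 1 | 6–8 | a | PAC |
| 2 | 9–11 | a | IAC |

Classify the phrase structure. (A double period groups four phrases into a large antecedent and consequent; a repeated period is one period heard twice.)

phrase group

The second phrase closes with an imperfect authentic cadence, which is not stronger than the first phrase's perfect authentic cadence; without a weak→strong cadential pair there is no antecedent–consequent relationship, so this is a phrase group rather than a period.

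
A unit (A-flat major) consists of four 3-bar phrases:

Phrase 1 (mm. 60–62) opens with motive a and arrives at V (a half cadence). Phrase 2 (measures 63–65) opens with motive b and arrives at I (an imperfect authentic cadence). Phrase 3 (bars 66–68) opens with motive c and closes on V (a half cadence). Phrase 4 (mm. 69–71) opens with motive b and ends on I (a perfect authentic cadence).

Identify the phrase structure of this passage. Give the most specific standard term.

Four phrases in two halves: the first half (mm. 60–65) ends with an imperfect authentic cadence, the second (measures 66–71) with a perfect authentic cadence — a large antecedent–consequent pair, i.e. a double period.
Phrase 3 begins with different material from phrase 1, making it contrasting.

contrasting double period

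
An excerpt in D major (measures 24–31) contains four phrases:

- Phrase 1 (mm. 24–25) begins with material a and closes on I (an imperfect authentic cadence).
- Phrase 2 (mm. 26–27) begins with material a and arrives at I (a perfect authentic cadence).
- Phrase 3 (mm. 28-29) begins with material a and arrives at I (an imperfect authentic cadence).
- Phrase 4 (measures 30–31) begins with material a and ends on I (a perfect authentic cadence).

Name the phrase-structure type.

The cadence pattern IAC–PAC–IAC–PAC is weak–strong twice, and phrases 3–4 restate phrases 1–2: a period heard twice, not a double period (which would end weakly at phrase 2).

repeated period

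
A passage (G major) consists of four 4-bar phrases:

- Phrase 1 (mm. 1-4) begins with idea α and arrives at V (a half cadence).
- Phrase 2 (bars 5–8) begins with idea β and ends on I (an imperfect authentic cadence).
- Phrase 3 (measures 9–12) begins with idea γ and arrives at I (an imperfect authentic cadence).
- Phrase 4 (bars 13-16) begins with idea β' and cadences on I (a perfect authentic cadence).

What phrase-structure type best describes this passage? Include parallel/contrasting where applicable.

Four phrases in two halves: the first half (bars 1–8) ends with an imperfect authentic cadence, the second (bars 9-16) with a perfect authentic cadence — a large antecedent–consequent pair, i.e. a double period.
Phrase 3 begins with different material from phrase 1, making it contrasting.

contrasting double period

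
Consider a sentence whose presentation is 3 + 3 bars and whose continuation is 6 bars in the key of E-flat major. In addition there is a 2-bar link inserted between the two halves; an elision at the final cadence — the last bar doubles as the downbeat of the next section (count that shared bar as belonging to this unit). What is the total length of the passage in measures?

Basic sentence: 3 + 3 + 6 = 12 bars.
12 (basic form) + 2 (link) = 14.
The elision shares a bar with the next section but does not change this unit's count.

14 measures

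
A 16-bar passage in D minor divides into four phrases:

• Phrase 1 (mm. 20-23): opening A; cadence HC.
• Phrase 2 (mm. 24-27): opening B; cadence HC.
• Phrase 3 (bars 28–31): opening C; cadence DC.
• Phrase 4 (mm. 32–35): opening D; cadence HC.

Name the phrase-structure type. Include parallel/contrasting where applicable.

phrase group

Phrase 4 ends with a half cadence, no stronger than phrase 2's half cadence, so the four phrases do not form a double period; nor do phrases 3–4 duplicate 1–2, so it is not a repeated period. With no phrase reaching a conclusive cadence, the passage is a phrase group.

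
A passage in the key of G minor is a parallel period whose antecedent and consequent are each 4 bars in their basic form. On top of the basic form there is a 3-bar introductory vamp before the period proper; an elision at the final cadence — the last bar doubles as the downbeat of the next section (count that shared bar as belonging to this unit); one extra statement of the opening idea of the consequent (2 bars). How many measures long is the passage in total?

Basic parallel period: 4 + 4 = 8 bars.
8 (basic form) + 3 (introduction) + 2 (extra statement) = 13.
The elision shares a bar with the next section but does not change this unit's count.

13 measures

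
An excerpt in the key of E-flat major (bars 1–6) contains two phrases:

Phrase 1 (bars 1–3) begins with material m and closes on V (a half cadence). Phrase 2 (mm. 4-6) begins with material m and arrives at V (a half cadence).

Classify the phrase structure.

repeated phrase

Both phrases have the same opening (m) and the same cadence (half cadence): the second is a restatement, not a consequent, so this is a repeated phrase rather than a period.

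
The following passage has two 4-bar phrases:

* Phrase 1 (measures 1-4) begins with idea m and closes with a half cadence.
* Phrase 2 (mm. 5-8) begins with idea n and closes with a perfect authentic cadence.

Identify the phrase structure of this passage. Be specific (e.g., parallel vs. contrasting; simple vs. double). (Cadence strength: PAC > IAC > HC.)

contrasting period

Phrase 1 ends with a half cadence (weaker) and phrase 2 with a perfect authentic cadence (stronger): antecedent + consequent = a period.
The two phrases open with different material (m / n), so the period is contrasting.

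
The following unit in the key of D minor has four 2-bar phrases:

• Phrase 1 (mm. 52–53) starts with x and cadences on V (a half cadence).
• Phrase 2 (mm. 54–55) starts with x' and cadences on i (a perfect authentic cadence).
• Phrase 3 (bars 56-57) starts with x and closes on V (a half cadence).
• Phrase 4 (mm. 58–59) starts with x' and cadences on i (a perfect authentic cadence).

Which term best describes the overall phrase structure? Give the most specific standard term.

repeated period

The cadence pattern HC–PAC–HC–PAC is weak–strong twice, and phrases 3–4 restate phrases 1–2: a period heard twice, not a double period (which would end weakly at phrase 2).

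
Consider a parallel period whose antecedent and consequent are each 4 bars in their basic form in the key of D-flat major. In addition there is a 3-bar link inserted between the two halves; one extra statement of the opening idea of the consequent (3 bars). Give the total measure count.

14 measures

Basic parallel period: 4 + 4 = 8 bars.
8 (basic form) + 3 (link) + 3 (extra statement) = 14.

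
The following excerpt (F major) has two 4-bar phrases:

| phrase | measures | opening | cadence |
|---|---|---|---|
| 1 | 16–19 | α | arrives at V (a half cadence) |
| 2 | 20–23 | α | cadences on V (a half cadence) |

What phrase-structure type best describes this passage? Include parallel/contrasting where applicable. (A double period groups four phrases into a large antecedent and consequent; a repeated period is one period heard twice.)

Both phrases have the same opening (α) and the same cadence (half cadence): the second is a restatement, not a consequent, so this is a repeated phrase rather than a period.

repeated phrase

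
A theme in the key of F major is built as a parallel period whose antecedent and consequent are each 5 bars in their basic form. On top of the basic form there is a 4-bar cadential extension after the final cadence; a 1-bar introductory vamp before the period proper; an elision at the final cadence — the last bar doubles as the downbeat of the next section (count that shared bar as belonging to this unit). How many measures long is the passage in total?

Basic parallel period: 5 + 5 = 10 bars.
10 (basic form) + 4 (cadential extension) + 1 (introduction) = 15.
The elision shares a bar with the next section but does not change this unit's count.

15 measures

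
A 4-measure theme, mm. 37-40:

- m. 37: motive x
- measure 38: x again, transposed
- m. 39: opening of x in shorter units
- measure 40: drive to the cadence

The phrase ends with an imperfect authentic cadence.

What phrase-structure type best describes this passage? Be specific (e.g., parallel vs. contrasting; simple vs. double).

Basic idea (measure 37) + its repetition (m. 38) form the presentation; fragmentation and cadence (mm. 39–40) form the continuation — the 4-bar whole is a sentence.

sentence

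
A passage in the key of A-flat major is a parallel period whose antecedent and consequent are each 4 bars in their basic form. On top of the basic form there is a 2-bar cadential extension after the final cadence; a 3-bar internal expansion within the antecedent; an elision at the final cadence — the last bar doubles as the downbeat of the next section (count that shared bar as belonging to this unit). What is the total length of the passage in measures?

13 measures

Basic parallel period: 4 + 4 = 8 bars.
8 (basic form) + 2 (cadential extension) + 3 (internal expansion) = 13.
The elision shares a bar with the next section but does not change this unit's count.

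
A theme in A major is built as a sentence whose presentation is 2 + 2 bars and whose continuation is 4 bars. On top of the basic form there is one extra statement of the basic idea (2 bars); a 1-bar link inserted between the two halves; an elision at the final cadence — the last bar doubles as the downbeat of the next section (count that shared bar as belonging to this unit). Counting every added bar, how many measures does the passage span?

Basic sentence: 2 + 2 + 4 = 8 bars.
8 (basic form) + 2 (extra statement) + 1 (link) = 11.
The elision shares a bar with the next section but does not change this unit's count.

11 measures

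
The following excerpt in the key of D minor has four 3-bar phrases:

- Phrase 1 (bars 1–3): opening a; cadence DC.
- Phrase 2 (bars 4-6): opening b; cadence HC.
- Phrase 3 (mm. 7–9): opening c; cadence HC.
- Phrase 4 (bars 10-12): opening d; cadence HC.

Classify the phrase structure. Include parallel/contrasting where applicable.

phrase group

Phrase 4 ends with a half cadence, no stronger than phrase 2's half cadence, so the four phrases do not form a double period; nor do phrases 3–4 duplicate 1–2, so it is not a repeated period. With no phrase reaching a conclusive cadence, the passage is a phrase group.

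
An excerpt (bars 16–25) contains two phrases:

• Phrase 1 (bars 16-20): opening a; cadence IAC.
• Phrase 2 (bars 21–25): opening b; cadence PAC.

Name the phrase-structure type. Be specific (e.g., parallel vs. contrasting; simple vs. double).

Phrase 1 ends with an imperfect authentic cadence (weaker) and phrase 2 with a perfect authentic cadence (stronger): antecedent + consequent = a period.
The two phrases open with different material (a / b), so the period is contrasting.

contrasting period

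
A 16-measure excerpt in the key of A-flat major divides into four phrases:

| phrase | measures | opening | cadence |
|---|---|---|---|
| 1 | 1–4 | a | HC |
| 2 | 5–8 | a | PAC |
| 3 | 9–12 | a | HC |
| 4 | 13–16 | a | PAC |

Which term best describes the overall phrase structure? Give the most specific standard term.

repeated period

The cadence pattern HC–PAC–HC–PAC is weak–strong twice, and phrases 3–4 restate phrases 1–2: a period heard twice, not a double period (which would end weakly at phrase 2).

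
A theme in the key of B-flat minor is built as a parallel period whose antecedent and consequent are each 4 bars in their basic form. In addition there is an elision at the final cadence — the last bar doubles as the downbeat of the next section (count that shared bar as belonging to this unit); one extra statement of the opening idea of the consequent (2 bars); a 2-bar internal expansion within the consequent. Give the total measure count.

Basic parallel period: 4 + 4 = 8 bars.
8 (basic form) + 2 (extra statement) + 2 (internal expansion) = 12.
The elision shares a bar with the next section but does not change this unit's count.

12 measures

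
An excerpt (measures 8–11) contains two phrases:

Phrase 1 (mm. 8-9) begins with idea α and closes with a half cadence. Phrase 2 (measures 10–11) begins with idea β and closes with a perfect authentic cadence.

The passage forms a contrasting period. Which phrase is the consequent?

The phrase ending with the weaker cadence (half cadence) is the antecedent; the one ending more conclusively (perfect authentic cadence) is the consequent. The consequent is phrase 2.

phrase 2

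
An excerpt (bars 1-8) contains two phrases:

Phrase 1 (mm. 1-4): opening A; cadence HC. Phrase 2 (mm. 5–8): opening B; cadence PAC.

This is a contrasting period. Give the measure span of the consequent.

measures 5–8

The phrase ending with the weaker cadence (half cadence) is the antecedent; the one ending more conclusively (perfect authentic cadence) is the consequent. The consequent is measures 5–8.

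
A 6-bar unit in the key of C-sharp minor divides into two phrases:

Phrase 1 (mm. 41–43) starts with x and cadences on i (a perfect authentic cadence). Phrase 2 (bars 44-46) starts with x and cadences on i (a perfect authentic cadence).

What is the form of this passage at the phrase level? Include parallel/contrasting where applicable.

Both phrases have the same opening (x) and the same cadence (perfect authentic cadence): the second is a restatement, not a consequent, so this is a repeated phrase rather than a period.

repeated phrase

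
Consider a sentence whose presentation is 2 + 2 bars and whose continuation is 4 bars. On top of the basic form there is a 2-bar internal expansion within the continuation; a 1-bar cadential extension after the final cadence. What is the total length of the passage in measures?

11 measures

Basic sentence: 2 + 2 + 4 = 8 bars.
8 (basic form) + 2 (internal expansion) + 1 (cadential extension) = 11.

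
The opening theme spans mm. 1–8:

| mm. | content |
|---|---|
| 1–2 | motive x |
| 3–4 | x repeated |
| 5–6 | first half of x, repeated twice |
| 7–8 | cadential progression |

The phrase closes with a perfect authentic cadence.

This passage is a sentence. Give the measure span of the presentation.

The presentation of a sentence is the basic idea (measures 1-2) plus its repetition (mm. 3–4); the presentation is therefore mm. 1-4.

measures 1–4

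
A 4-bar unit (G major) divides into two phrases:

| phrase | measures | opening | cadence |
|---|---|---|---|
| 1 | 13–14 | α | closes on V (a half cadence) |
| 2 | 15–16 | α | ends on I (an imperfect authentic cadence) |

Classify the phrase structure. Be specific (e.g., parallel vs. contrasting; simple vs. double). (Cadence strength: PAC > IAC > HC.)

parallel period

Phrase 1 ends with a half cadence (weaker) and phrase 2 with an imperfect authentic cadence (stronger): antecedent + consequent = a period.
The two phrases open with the same material (α / α), so the period is parallel.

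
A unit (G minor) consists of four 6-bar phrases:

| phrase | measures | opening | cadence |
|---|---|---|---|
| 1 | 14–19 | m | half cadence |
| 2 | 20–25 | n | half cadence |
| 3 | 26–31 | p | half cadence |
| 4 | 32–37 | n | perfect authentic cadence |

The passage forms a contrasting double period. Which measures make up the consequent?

In a double period the first pair of phrases (ending half cadence) is the large antecedent and the second pair (ending perfect authentic cadence) is the large consequent; the consequent is measures 26–37.

measures 26–37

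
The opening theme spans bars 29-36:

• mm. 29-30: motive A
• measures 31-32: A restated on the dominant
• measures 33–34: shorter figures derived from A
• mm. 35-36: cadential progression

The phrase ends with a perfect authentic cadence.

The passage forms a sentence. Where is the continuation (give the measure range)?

measures 33–36

After the presentation (mm. 29–32), the continuation covers the fragmentation through the cadence: measures 33-36.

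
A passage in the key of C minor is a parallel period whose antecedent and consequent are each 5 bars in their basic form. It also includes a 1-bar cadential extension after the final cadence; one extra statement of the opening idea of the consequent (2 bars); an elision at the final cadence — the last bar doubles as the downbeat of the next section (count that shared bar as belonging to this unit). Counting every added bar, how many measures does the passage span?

Basic parallel period: 5 + 5 = 10 bars.
10 (basic form) + 1 (cadential extension) + 2 (extra statement) = 13.
The elision shares a bar with the next section but does not change this unit's count.

13 measures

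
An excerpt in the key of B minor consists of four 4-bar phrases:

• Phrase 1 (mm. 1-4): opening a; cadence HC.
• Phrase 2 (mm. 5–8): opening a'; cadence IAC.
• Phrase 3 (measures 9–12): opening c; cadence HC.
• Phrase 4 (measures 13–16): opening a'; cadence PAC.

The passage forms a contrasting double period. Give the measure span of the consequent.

In a double period the first pair of phrases (ending imperfect authentic cadence) is the large antecedent and the second pair (ending perfect authentic cadence) is the large consequent; the consequent is measures 9–16.

measures 9–16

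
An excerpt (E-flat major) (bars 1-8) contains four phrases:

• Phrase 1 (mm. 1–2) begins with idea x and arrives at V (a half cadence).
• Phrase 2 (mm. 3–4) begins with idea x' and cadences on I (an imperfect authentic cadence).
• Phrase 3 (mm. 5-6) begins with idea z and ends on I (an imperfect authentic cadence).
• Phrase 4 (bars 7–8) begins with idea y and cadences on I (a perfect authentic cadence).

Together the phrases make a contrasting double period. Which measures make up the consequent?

In a double period the first pair of phrases (ending imperfect authentic cadence) is the large antecedent and the second pair (ending perfect authentic cadence) is the large consequent; the consequent is measures 5–8.

measures 5–8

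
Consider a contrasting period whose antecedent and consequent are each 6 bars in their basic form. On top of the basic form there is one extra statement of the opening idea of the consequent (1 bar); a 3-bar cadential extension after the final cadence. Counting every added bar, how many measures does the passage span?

Basic contrasting period: 6 + 6 = 12 bars.
12 (basic form) + 1 (extra statement) + 3 (cadential extension) = 16.

16 measures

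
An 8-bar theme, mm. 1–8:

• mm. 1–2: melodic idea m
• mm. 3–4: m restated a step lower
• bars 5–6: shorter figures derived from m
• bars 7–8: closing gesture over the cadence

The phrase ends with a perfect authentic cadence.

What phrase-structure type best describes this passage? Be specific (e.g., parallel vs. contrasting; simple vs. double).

Basic idea (bars 1–2) + its repetition (mm. 3-4) form the presentation; fragmentation and cadence (bars 5–8) form the continuation — the 8-bar whole is a sentence.

sentence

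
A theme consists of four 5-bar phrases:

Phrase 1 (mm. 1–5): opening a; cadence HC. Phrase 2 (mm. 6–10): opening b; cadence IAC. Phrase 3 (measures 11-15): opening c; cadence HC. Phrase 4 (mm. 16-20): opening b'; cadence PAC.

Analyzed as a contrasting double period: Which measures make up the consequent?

measures 11–20

In a double period the four phrases pair into a large antecedent (phrases 1–2, ending imperfect authentic cadence) and a large consequent (phrases 3–4, ending perfect authentic cadence). The consequent spans mm. 11-20.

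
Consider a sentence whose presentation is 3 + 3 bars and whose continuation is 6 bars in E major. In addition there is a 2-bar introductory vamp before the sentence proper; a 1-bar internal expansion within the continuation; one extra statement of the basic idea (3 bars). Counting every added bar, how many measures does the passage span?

Basic sentence: 3 + 3 + 6 = 12 bars.
12 (basic form) + 2 (introduction) + 1 (internal expansion) + 3 (extra statement) = 18.

18 measures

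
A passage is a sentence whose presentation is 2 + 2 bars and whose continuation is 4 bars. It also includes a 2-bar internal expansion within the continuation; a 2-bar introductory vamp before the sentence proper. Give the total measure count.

Basic sentence: 2 + 2 + 4 = 8 bars.
8 (basic form) + 2 (internal expansion) + 2 (introduction) = 12.

12 measures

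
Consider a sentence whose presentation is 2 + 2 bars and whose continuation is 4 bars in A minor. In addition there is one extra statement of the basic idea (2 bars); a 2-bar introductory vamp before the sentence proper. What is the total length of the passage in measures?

12 measures

Basic sentence: 2 + 2 + 4 = 8 bars.
8 (basic form) + 2 (extra statement) + 2 (introduction) = 12.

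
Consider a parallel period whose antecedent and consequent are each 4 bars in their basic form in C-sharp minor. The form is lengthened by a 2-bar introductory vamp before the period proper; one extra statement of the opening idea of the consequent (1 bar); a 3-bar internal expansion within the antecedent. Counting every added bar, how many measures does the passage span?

Basic parallel period: 4 + 4 = 8 bars.
8 (basic form) + 2 (introduction) + 1 (extra statement) + 3 (internal expansion) = 14.

14 measures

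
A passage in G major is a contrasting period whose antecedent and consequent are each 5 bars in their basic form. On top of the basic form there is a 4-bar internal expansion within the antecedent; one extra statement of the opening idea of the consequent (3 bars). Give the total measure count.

17 measures

Basic contrasting period: 5 + 5 = 10 bars.
10 (basic form) + 4 (internal expansion) + 3 (extra statement) = 17.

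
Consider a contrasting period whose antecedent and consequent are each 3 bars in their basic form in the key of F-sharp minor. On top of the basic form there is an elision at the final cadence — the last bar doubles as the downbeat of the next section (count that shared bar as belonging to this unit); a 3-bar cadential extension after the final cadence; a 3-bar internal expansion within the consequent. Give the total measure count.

Basic contrasting period: 3 + 3 = 6 bars.
6 (basic form) + 3 (cadential extension) + 3 (internal expansion) = 12.
The elision shares a bar with the next section but does not change this unit's count.

12 measures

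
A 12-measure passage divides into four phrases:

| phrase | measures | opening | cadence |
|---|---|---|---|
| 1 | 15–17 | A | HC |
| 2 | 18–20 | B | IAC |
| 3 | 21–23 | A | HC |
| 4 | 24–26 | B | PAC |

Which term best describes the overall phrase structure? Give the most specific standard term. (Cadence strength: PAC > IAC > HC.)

Four phrases in two halves: the first half (mm. 15–20) ends with an imperfect authentic cadence, the second (mm. 21-26) with a perfect authentic cadence — a large antecedent–consequent pair, i.e. a double period.
Phrase 3 begins with the same material as phrase 1, making it parallel.

parallel double period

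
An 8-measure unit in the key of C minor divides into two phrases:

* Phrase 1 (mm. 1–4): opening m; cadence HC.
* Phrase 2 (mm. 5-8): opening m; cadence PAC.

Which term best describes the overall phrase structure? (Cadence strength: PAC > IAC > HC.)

parallel period

Phrase 1 ends with a half cadence (weaker) and phrase 2 with a perfect authentic cadence (stronger): antecedent + consequent = a period.
The two phrases open with the same material (m / m), so the period is parallel.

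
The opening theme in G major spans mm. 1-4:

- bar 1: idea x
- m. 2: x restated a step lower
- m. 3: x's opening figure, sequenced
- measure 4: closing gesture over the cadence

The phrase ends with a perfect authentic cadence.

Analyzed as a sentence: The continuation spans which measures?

After the presentation (mm. 1–2), the continuation covers the fragmentation through the cadence: mm. 3–4.

measures 3–4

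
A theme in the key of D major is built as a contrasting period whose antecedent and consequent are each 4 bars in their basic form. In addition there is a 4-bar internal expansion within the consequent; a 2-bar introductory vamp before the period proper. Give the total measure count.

Basic contrasting period: 4 + 4 = 8 bars.
8 (basic form) + 4 (internal expansion) + 2 (introduction) = 14.

14 measures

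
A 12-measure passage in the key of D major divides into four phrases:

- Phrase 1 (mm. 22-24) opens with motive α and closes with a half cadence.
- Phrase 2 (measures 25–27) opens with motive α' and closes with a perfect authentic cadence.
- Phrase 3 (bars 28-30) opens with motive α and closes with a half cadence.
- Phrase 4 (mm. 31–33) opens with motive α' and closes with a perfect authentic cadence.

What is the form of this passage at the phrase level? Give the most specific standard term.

repeated period

The cadence pattern HC–PAC–HC–PAC is weak–strong twice, and phrases 3–4 restate phrases 1–2: a period heard twice, not a double period (which would end weakly at phrase 2).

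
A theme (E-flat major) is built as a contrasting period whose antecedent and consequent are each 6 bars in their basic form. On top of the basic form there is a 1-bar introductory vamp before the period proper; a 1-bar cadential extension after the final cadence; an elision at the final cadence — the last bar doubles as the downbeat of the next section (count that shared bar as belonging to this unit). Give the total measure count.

14 measures

Basic contrasting period: 6 + 6 = 12 bars.
12 (basic form) + 1 (introduction) + 1 (cadential extension) = 14.
The elision shares a bar with the next section but does not change this unit's count.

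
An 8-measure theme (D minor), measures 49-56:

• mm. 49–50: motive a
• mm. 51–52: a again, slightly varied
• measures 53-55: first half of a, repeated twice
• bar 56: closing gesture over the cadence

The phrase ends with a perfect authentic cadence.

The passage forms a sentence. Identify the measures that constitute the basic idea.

measures 49–50

The presentation of a sentence is the basic idea (mm. 49–50) plus its repetition (mm. 51–52); the basic idea is therefore mm. 49–50.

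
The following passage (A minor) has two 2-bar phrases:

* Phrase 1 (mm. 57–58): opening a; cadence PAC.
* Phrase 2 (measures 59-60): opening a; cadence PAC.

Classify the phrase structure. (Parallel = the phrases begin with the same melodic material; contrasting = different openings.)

Both phrases have the same opening (a) and the same cadence (perfect authentic cadence): the second is a restatement, not a consequent, so this is a repeated phrase rather than a period.

repeated phrase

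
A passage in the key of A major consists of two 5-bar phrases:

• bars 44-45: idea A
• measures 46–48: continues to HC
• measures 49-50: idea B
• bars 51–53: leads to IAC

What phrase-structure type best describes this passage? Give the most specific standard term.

Phrase 1 ends with a half cadence (weaker) and phrase 2 with an imperfect authentic cadence (stronger): antecedent + consequent = a period.
The two phrases open with different material (A / B), so the period is contrasting.

contrasting period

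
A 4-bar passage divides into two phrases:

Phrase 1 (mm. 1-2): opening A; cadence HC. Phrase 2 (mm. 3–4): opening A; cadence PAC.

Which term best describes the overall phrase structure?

parallel period

Phrase 1 ends with a half cadence (weaker) and phrase 2 with a perfect authentic cadence (stronger): antecedent + consequent = a period.
The two phrases open with the same material (A / A), so the period is parallel.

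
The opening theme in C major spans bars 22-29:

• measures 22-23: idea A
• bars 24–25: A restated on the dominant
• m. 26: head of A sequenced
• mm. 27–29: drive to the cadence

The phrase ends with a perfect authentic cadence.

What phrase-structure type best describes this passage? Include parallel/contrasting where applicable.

sentence

Basic idea (measures 22–23) + its repetition (mm. 24–25) form the presentation; fragmentation and cadence (measures 26–29) form the continuation — the 8-bar whole is a sentence.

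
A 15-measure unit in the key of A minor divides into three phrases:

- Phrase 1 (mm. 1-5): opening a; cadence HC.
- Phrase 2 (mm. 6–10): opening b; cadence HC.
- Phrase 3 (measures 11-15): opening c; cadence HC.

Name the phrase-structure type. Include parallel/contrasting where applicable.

phrase group

The final phrase closes with a half cadence, which is not stronger than the preceding half cadence; the 3 phrases lack an overall antecedent–consequent design and so form a phrase group.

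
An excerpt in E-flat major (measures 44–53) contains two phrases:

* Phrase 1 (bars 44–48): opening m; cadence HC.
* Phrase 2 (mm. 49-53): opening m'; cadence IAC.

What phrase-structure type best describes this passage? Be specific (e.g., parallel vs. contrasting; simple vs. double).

Phrase 1 ends with a half cadence (weaker) and phrase 2 with an imperfect authentic cadence (stronger): antecedent + consequent = a period.
The two phrases open with the same material (m / m'), so the period is parallel.

parallel period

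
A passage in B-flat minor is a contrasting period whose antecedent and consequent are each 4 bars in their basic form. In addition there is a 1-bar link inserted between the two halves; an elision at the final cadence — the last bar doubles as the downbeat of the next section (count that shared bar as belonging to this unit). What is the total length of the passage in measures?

9 measures

Basic contrasting period: 4 + 4 = 8 bars.
8 (basic form) + 1 (link) = 9.
The elision shares a bar with the next section but does not change this unit's count.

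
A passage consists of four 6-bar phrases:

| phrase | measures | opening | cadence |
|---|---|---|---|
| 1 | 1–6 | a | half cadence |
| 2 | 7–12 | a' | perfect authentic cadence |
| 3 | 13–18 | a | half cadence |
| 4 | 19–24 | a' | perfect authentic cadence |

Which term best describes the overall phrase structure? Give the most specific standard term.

repeated period

The cadence pattern HC–PAC–HC–PAC is weak–strong twice, and phrases 3–4 restate phrases 1–2: a period heard twice, not a double period (which would end weakly at phrase 2).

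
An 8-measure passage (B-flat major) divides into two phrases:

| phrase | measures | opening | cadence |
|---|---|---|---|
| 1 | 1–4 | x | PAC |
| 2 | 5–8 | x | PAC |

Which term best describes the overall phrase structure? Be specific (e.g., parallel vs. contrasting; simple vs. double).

Both phrases have the same opening (x) and the same cadence (perfect authentic cadence): the second is a restatement, not a consequent, so this is a repeated phrase rather than a period.

repeated phrase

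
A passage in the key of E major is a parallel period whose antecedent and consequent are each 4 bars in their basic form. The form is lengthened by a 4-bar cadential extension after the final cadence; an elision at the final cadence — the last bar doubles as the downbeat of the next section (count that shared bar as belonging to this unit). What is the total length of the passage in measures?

Basic parallel period: 4 + 4 = 8 bars.
8 (basic form) + 4 (cadential extension) = 12.
The elision shares a bar with the next section but does not change this unit's count.

12 measures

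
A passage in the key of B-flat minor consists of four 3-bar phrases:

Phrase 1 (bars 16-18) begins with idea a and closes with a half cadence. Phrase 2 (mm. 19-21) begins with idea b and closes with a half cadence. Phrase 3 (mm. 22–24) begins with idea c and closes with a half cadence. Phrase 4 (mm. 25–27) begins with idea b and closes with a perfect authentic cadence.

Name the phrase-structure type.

Four phrases in two halves: the first half (bars 16–21) ends with a half cadence, the second (mm. 22–27) with a perfect authentic cadence — a large antecedent–consequent pair, i.e. a double period.
Phrase 3 begins with different material from phrase 1, making it contrasting.

contrasting double period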